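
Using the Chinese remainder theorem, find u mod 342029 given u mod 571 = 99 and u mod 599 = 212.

278747

571⁻¹ mod 599: 571·492 ≡ 1 (mod 599), so 571⁻¹ ≡ 492.
u = 99 + 571·((212 − 99)·492 mod 599) = 99 + 571·488 = 278747.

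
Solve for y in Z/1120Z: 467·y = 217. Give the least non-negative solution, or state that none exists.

931

gcd(467, 1120) = 1, so a unique solution mod 1120 exists.
467⁻¹ ≡ 283 (mod 1120).
y ≡ 283·217 ≡ 931 (mod 1120).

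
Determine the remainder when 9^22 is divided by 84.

9

22 in binary is 10110, i.e. 22 = 16 + 4 + 2.
9^1 ≡ 9 (mod 84)
9^2 ≡ 9^2 = 81 (mod 84)
9^4 ≡ 81^2 = 6561 ≡ 9 (mod 84)
9^8 ≡ 9^2 = 81 (mod 84)
9^16 ≡ 81^2 = 6561 ≡ 9 (mod 84)
9^22 = 9^16 · 9^4 · 9^2 ≡ 9 · 9 · 81 (mod 84).
Accumulate the product:
9 · 9 = 81
81 · 81 = 6561 ≡ 9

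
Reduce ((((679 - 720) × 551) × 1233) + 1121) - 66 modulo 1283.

282

679 - 720 = -41 ≡ 1242 (mod 1283)
1242 × 551 = 684342 ≡ 503 (mod 1283)
503 × 1233 = 620199 ≡ 510 (mod 1283)
510 + 1121 = 1631 ≡ 348 (mod 1283)
348 - 66 = 282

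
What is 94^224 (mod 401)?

77

Using repeated squaring:
224 in binary is 11100000, i.e. 224 = 128 + 64 + 32.
94^1 ≡ 94 (mod 401)
94^2 ≡ 94^2 = 8836 ≡ 14 (mod 401)
94^4 ≡ 14^2 = 196 (mod 401)
94^8 ≡ 196^2 = 38416 ≡ 321 (mod 401)
94^16 ≡ 321^2 = 103041 ≡ 385 (mod 401)
94^32 ≡ 385^2 = 148225 ≡ 256 (mod 401)
94^64 ≡ 256^2 = 65536 ≡ 173 (mod 401)
94^128 ≡ 173^2 = 29929 ≡ 255 (mod 401)
94^224 = 94^128 · 94^64 · 94^32 ≡ 255 · 173 · 256 (mod 401).
Accumulate the product:
255 · 173 = 44115 ≡ 5
5 · 256 = 1280 ≡ 77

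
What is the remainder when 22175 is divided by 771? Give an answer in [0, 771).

22175 = 28*771 + 587, so 22175 ≡ 587 (mod 771).

587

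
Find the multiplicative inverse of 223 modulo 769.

669

Run the extended Euclidean algorithm:
769 = 3·223 + 100
223 = 2·100 + 23
100 = 4·23 + 8
23 = 2·8 + 7
8 = 1·7 + 1
7 = 7·1 + 0
gcd(223, 769) = 1, so the inverse exists.
Back-substitute for 1:
1 = 1·8 − 1·7
  = −1·23 + 3·8
  = 3·100 − 13·23
  = −13·223 + 29·100
  = 29·769 − 100·223
So 223⁻¹ ≡ −100 ≡ 669 (mod 769).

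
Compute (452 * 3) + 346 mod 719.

452 * 3 = 1356 ≡ 637 (mod 719)
637 + 346 = 983 ≡ 264 (mod 719)

264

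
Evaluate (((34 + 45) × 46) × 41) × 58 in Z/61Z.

26

34 + 45 = 79 ≡ 18 (mod 61)
18 × 46 = 828 ≡ 35 (mod 61)
35 × 41 = 1435 ≡ 32 (mod 61)
32 × 58 = 1856 ≡ 26 (mod 61)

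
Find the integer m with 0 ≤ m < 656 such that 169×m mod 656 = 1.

656 = 3×169 + 149
169 = 1×149 + 20
149 = 7×20 + 9
20 = 2×9 + 2
9 = 4×2 + 1
2 = 2×1 + 0
gcd(169, 656) = 1, so the inverse exists.
Back-substitute for 1:
1 = 1×9 − 4×2
  = −4×20 + 9×9
  = 9×149 − 67×20
  = −67×169 + 76×149
  = 76×656 − 295×169
So 169⁻¹ ≡ −295 ≡ 361 (mod 656).

361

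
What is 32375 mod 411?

317

32375 = 78*411 + 317, so 32375 ≡ 317 (mod 411).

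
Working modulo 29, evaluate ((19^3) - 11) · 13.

(19)^3 ≡ 15 (mod 29)
15 - 11 = 4
4 · 13 = 52 ≡ 23 (mod 29)

23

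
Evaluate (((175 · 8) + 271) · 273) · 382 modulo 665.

175 · 8 = 1400 ≡ 70 (mod 665)
70 + 271 = 341
341 · 273 = 93093 ≡ 658 (mod 665)
658 · 382 = 251356 ≡ 651 (mod 665)

651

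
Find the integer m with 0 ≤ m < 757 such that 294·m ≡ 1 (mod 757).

430

Apply the Euclidean algorithm and back-substitute:
757 = 2×294 + 169
294 = 1×169 + 125
169 = 1×125 + 44
125 = 2×44 + 37
44 = 1×37 + 7
37 = 5×7 + 2
7 = 3×2 + 1
2 = 2×1 + 0
gcd(294, 757) = 1, so the inverse exists.
Back-substitute for 1:
1 = 1×7 − 3×2
  = −3×37 + 16×7
  = 16×44 − 19×37
  = −19×125 + 54×44
  = 54×169 − 73×125
  = −73×294 + 127×169
  = 127×757 − 327×294
So 294⁻¹ ≡ −327 ≡ 430 (mod 757).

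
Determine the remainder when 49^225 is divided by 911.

Using repeated squaring:
225 in binary is 11100001, i.e. 225 = 128 + 64 + 32 + 1.
49^1 ≡ 49 (mod 911)
49^2 ≡ 49^2 = 2401 ≡ 579 (mod 911)
49^4 ≡ 579^2 = 335241 ≡ 904 (mod 911)
49^8 ≡ 904^2 = 817216 ≡ 49 (mod 911)
49^16 ≡ 49^2 = 2401 ≡ 579 (mod 911)
49^32 ≡ 579^2 = 335241 ≡ 904 (mod 911)
49^64 ≡ 904^2 = 817216 ≡ 49 (mod 911)
49^128 ≡ 49^2 = 2401 ≡ 579 (mod 911)
49^225 = 49^128 · 49^64 · 49^32 · 49^1 ≡ 579 · 49 · 904 · 49 (mod 911).
Accumulate the product:
579 · 49 = 28371 ≡ 130
130 · 904 = 117520 ≡ 1
1 · 49 = 49

49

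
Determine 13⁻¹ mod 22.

Run the extended Euclidean algorithm:
22 = 1*13 + 9
13 = 1*9 + 4
9 = 2*4 + 1
4 = 4*1 + 0
gcd(13, 22) = 1, so the inverse exists.
Back-substitute for 1:
1 = 1*9 − 2*4
  = −2*13 + 3*9
  = 3*22 − 5*13
So 13⁻¹ ≡ −5 ≡ 17 (mod 22).

17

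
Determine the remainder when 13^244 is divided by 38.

25

244 in binary is 11110100, i.e. 244 = 128 + 64 + 32 + 16 + 4.
13^1 ≡ 13 (mod 38)
13^2 ≡ 13^2 = 169 ≡ 17 (mod 38)
13^4 ≡ 17^2 = 289 ≡ 23 (mod 38)
13^8 ≡ 23^2 = 529 ≡ 35 (mod 38)
13^16 ≡ 35^2 = 1225 ≡ 9 (mod 38)
13^32 ≡ 9^2 = 81 ≡ 5 (mod 38)
13^64 ≡ 5^2 = 25 (mod 38)
13^128 ≡ 25^2 = 625 ≡ 17 (mod 38)
13^244 = 13^128 * 13^64 * 13^32 * 13^16 * 13^4 ≡ 17 * 25 * 5 * 9 * 23 (mod 38).
Accumulate the product:
17 * 25 = 425 ≡ 7
7 * 5 = 35
35 * 9 = 315 ≡ 11
11 * 23 = 253 ≡ 25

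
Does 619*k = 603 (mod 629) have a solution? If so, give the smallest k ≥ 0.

380

gcd(619, 629) = 1, so a unique solution mod 629 exists.
619⁻¹ ≡ 566 (mod 629).
k ≡ 566*603 ≡ 380 (mod 629).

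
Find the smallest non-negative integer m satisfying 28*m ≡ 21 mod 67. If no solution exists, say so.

gcd(28, 67) = 1, so a unique solution mod 67 exists.
28⁻¹ ≡ 12 (mod 67).
m ≡ 12*21 ≡ 51 (mod 67).

51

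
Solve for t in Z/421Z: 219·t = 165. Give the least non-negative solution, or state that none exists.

gcd(219, 421) = 1, so a unique solution mod 421 exists.
219⁻¹ ≡ 223 (mod 421).
t ≡ 223·165 ≡ 168 (mod 421).

168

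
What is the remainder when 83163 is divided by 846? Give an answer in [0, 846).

255

83163 = 98·846 + 255, so 83163 ≡ 255 (mod 846).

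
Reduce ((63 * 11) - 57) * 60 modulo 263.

63 * 11 = 693 ≡ 167 (mod 263)
167 - 57 = 110
110 * 60 = 6600 ≡ 25 (mod 263)

25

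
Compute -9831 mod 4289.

-9831 = -3·4289 + 3036, so -9831 ≡ 3036 (mod 4289).

3036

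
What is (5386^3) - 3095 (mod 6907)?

(5386)^3 ≡ 6668 (mod 6907)
6668 - 3095 = 3573

3573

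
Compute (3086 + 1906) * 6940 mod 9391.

1081

3086 + 1906 = 4992
4992 * 6940 = 34644480 ≡ 1081 (mod 9391)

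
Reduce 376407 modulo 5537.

5428

376407 = 67×5537 + 5428, so 376407 ≡ 5428 (mod 5537).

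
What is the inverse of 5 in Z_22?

Run the extended Euclidean algorithm:
22 = 4·5 + 2
5 = 2·2 + 1
2 = 2·1 + 0
gcd(5, 22) = 1, so the inverse exists.
Back-substitute for 1:
1 = 1·5 − 2·2
  = −2·22 + 9·5
So 5⁻¹ ≡ 9 (mod 22).

9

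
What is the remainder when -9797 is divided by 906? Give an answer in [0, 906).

-9797 = -11*906 + 169, so -9797 ≡ 169 (mod 906).

169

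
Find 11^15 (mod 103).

89

15 in binary is 1111, i.e. 15 = 8 + 4 + 2 + 1.
11^1 ≡ 11 (mod 103)
11^2 ≡ 11^2 = 121 ≡ 18 (mod 103)
11^4 ≡ 18^2 = 324 ≡ 15 (mod 103)
11^8 ≡ 15^2 = 225 ≡ 19 (mod 103)
11^15 = 11^8 · 11^4 · 11^2 · 11^1 ≡ 19 · 15 · 18 · 11 (mod 103).
Accumulate the product:
19 · 15 = 285 ≡ 79
79 · 18 = 1422 ≡ 83
83 · 11 = 913 ≡ 89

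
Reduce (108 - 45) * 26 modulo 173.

108 - 45 = 63
63 * 26 = 1638 ≡ 81 (mod 173)

81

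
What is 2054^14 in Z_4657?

1743

14 in binary is 1110, i.e. 14 = 8 + 4 + 2.
2054^1 ≡ 2054 (mod 4657)
2054^2 ≡ 2054^2 = 4218916 ≡ 4331 (mod 4657)
2054^4 ≡ 4331^2 = 18757561 ≡ 3822 (mod 4657)
2054^8 ≡ 3822^2 = 14607684 ≡ 3332 (mod 4657)
2054^14 = 2054^8 · 2054^4 · 2054^2 ≡ 3332 · 3822 · 4331 (mod 4657).
Accumulate the product:
3332 · 3822 = 12734904 ≡ 2666
2666 · 4331 = 11546446 ≡ 1743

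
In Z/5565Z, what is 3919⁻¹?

Run the extended Euclidean algorithm:
5565 = 1·3919 + 1646
3919 = 2·1646 + 627
1646 = 2·627 + 392
627 = 1·392 + 235
392 = 1·235 + 157
235 = 1·157 + 78
157 = 2·78 + 1
78 = 78·1 + 0
gcd(3919, 5565) = 1, so the inverse exists.
Bézout: 1 = 50·5565 − 71·3919.
So 3919⁻¹ ≡ −71 ≡ 5494 (mod 5565).

5494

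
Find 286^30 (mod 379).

125

Using repeated squaring:
286^1 ≡ 286 (mod 379)
286^2 ≡ 286^2 = 81796 ≡ 311 (mod 379)
286^4 ≡ 311^2 = 96721 ≡ 76 (mod 379)
286^8 ≡ 76^2 = 5776 ≡ 91 (mod 379)
286^16 ≡ 91^2 = 8281 ≡ 322 (mod 379)
286^30 = 286^16 * 286^8 * 286^4 * 286^2 ≡ 322 * 91 * 76 * 311 (mod 379).
Accumulate the product:
322 * 91 = 29302 ≡ 119
119 * 76 = 9044 ≡ 327
327 * 311 = 101697 ≡ 125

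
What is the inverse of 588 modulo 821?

821 = 1×588 + 233
588 = 2×233 + 122
233 = 1×122 + 111
122 = 1×111 + 11
111 = 10×11 + 1
11 = 11×1 + 0
gcd(588, 821) = 1, so the inverse exists.
Bézout: 1 = 53×821 − 74×588.
So 588⁻¹ ≡ −74 ≡ 747 (mod 821).

747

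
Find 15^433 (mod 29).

27

Using repeated squaring:
433 in binary is 110110001, i.e. 433 = 256 + 128 + 32 + 16 + 1.
15^1 ≡ 15 (mod 29)
15^2 ≡ 15^2 = 225 ≡ 22 (mod 29)
15^4 ≡ 22^2 = 484 ≡ 20 (mod 29)
15^8 ≡ 20^2 = 400 ≡ 23 (mod 29)
15^16 ≡ 23^2 = 529 ≡ 7 (mod 29)
15^32 ≡ 7^2 = 49 ≡ 20 (mod 29)
15^64 ≡ 20^2 = 400 ≡ 23 (mod 29)
15^128 ≡ 23^2 = 529 ≡ 7 (mod 29)
15^256 ≡ 7^2 = 49 ≡ 20 (mod 29)
15^433 = 15^256 × 15^128 × 15^32 × 15^16 × 15^1 ≡ 20 × 7 × 20 × 7 × 15 (mod 29).
Accumulate the product:
20 × 7 = 140 ≡ 24
24 × 20 = 480 ≡ 16
16 × 7 = 112 ≡ 25
25 × 15 = 375 ≡ 27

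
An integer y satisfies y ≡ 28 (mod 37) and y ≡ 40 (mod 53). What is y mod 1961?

37⁻¹ mod 53: 37·43 ≡ 1 (mod 53), so 37⁻¹ ≡ 43.
y = 28 + 37·((40 − 28)·43 mod 53) = 28 + 37·39 = 1471.

1471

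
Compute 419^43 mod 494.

419

43 in binary is 101011, i.e. 43 = 32 + 8 + 2 + 1.
419^1 ≡ 419 (mod 494)
419^2 ≡ 419^2 = 175561 ≡ 191 (mod 494)
419^4 ≡ 191^2 = 36481 ≡ 419 (mod 494)
419^8 ≡ 419^2 = 175561 ≡ 191 (mod 494)
419^16 ≡ 191^2 = 36481 ≡ 419 (mod 494)
419^32 ≡ 419^2 = 175561 ≡ 191 (mod 494)
419^43 = 419^32 · 419^8 · 419^2 · 419^1 ≡ 191 · 191 · 191 · 419 (mod 494).
Accumulate the product:
191 · 191 = 36481 ≡ 419
419 · 191 = 80029 ≡ 1
1 · 419 = 419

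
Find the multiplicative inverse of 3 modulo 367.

245

367 = 122*3 + 1
3 = 3*1 + 0
gcd(3, 367) = 1, so the inverse exists.
Back-substitute for 1:
1 = 1*367 − 122*3
So 3⁻¹ ≡ −122 ≡ 245 (mod 367).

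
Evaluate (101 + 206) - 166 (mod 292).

141

101 + 206 = 307 ≡ 15 (mod 292)
15 - 166 = -151 ≡ 141 (mod 292)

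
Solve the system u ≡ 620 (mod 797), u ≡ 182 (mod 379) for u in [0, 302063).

177554

797⁻¹ mod 379: 797·311 ≡ 1 (mod 379), so 797⁻¹ ≡ 311.
u = 620 + 797·((182 − 620)·311 mod 379) = 620 + 797·222 = 177554.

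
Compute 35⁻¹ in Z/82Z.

By the extended Euclidean algorithm:
82 = 2·35 + 12
35 = 2·12 + 11
12 = 1·11 + 1
11 = 11·1 + 0
gcd(35, 82) = 1, so the inverse exists.
Back-substitute for 1:
1 = 1·12 − 1·11
  = −1·35 + 3·12
  = 3·82 − 7·35
So 35⁻¹ ≡ −7 ≡ 75 (mod 82).

75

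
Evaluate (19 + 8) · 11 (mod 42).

19 + 8 = 27
27 · 11 = 297 ≡ 3 (mod 42)

3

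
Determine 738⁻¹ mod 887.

506

887 = 1×738 + 149
738 = 4×149 + 142
149 = 1×142 + 7
142 = 20×7 + 2
7 = 3×2 + 1
2 = 2×1 + 0
gcd(738, 887) = 1, so the inverse exists.
Bézout: 1 = 317×887 − 381×738.
So 738⁻¹ ≡ −381 ≡ 506 (mod 887).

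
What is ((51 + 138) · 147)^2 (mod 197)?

36

51 + 138 = 189
189 · 147 = 27783 ≡ 6 (mod 197)
(6)^2 ≡ 36 (mod 197)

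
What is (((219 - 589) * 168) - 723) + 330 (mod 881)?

219 - 589 = -370 ≡ 511 (mod 881)
511 * 168 = 85848 ≡ 391 (mod 881)
391 - 723 = -332 ≡ 549 (mod 881)
549 + 330 = 879

879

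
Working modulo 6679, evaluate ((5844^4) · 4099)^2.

(5844)^4 ≡ 980 (mod 6679)
980 · 4099 = 4017020 ≡ 2941 (mod 6679)
(2941)^2 ≡ 176 (mod 6679)

176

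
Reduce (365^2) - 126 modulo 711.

142

(365)^2 ≡ 268 (mod 711)
268 - 126 = 142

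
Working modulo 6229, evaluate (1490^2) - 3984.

4821

(1490)^2 ≡ 2576 (mod 6229)
2576 - 3984 = -1408 ≡ 4821 (mod 6229)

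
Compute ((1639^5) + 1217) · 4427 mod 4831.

(1639)^5 ≡ 4739 (mod 4831)
4739 + 1217 = 5956 ≡ 1125 (mod 4831)
1125 · 4427 = 4980375 ≡ 4445 (mod 4831)

4445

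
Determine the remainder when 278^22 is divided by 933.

Using repeated squaring:
278^1 ≡ 278 (mod 933)
278^2 ≡ 278^2 = 77284 ≡ 778 (mod 933)
278^4 ≡ 778^2 = 605284 ≡ 700 (mod 933)
278^8 ≡ 700^2 = 490000 ≡ 175 (mod 933)
278^16 ≡ 175^2 = 30625 ≡ 769 (mod 933)
278^22 = 278^16 · 278^4 · 278^2 ≡ 769 · 700 · 778 (mod 933).
Accumulate the product:
769 · 700 = 538300 ≡ 892
892 · 778 = 693976 ≡ 757

757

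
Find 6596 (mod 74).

6596 = 89·74 + 10, so 6596 ≡ 10 (mod 74).

10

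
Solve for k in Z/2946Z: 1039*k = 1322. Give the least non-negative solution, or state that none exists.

764

gcd(1039, 2946) = 1, so a unique solution mod 2946 exists.
1039⁻¹ ≡ 1585 (mod 2946).
k ≡ 1585*1322 ≡ 764 (mod 2946).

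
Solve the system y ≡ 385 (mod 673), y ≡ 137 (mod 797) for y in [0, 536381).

673⁻¹ mod 797: 673·752 ≡ 1 (mod 797), so 673⁻¹ ≡ 752.
y = 385 + 673·((137 − 385)·752 mod 797) = 385 + 673·2 = 1731.
Check: 1731 mod 673 = 385, 1731 mod 797 = 137. ✓

1731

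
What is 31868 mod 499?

431

31868 = 63*499 + 431, so 31868 ≡ 431 (mod 499).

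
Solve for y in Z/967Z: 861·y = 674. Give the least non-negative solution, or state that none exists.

gcd(861, 967) = 1, so a unique solution mod 967 exists.
861⁻¹ ≡ 447 (mod 967).
y ≡ 447·674 ≡ 541 (mod 967).

541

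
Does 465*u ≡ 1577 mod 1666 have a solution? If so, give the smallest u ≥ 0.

gcd(465, 1666) = 1, so a unique solution mod 1666 exists.
465⁻¹ ≡ 1125 (mod 1666).
u ≡ 1125*1577 ≡ 1501 (mod 1666).

1501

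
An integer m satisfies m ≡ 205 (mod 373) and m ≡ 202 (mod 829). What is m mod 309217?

373⁻¹ mod 829: 373×809 ≡ 1 (mod 829), so 373⁻¹ ≡ 809.
m = 205 + 373×((202 − 205)×809 mod 829) = 205 + 373×60 = 22585.
Check: 22585 mod 373 = 205, 22585 mod 829 = 202. ✓

22585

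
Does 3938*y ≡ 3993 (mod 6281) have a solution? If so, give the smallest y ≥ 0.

513

gcd(3938, 6281) = 11, and 11 | 3993, so solutions exist.
Divide through by 11: 358*y ≡ 363 mod 571.
358⁻¹ ≡ 445 (mod 571).
y ≡ 445*363 ≡ 513 (mod 571).
The smallest non-negative solution is y = 513.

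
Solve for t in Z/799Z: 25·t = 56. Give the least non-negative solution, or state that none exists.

194

gcd(25, 799) = 1, so a unique solution mod 799 exists.
25⁻¹ ≡ 32 (mod 799).
t ≡ 32·56 ≡ 194 (mod 799).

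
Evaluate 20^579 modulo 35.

By square-and-multiply:
579 in binary is 1001000011, i.e. 579 = 512 + 64 + 2 + 1.
20^1 ≡ 20 (mod 35)
20^2 ≡ 20^2 = 400 ≡ 15 (mod 35)
20^4 ≡ 15^2 = 225 ≡ 15 (mod 35)
20^8 ≡ 15^2 = 225 ≡ 15 (mod 35)
20^16 ≡ 15^2 = 225 ≡ 15 (mod 35)
20^32 ≡ 15^2 = 225 ≡ 15 (mod 35)
20^64 ≡ 15^2 = 225 ≡ 15 (mod 35)
20^128 ≡ 15^2 = 225 ≡ 15 (mod 35)
20^256 ≡ 15^2 = 225 ≡ 15 (mod 35)
20^512 ≡ 15^2 = 225 ≡ 15 (mod 35)
20^579 = 20^512 * 20^64 * 20^2 * 20^1 ≡ 15 * 15 * 15 * 20 (mod 35).
Accumulate the product:
15 * 15 = 225 ≡ 15
15 * 15 = 225 ≡ 15
15 * 20 = 300 ≡ 20

20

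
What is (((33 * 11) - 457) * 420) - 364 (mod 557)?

260

33 * 11 = 363
363 - 457 = -94 ≡ 463 (mod 557)
463 * 420 = 194460 ≡ 67 (mod 557)
67 - 364 = -297 ≡ 260 (mod 557)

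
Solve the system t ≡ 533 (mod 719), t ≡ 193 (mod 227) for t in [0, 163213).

719⁻¹ mod 227: 719×6 ≡ 1 (mod 227), so 719⁻¹ ≡ 6.
t = 533 + 719×((193 − 533)×6 mod 227) = 533 + 719×3 = 2690.

2690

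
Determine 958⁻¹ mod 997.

997 = 1·958 + 39
958 = 24·39 + 22
39 = 1·22 + 17
22 = 1·17 + 5
17 = 3·5 + 2
5 = 2·2 + 1
2 = 2·1 + 0
gcd(958, 997) = 1, so the inverse exists.
Back-substitute for 1:
1 = 1·5 − 2·2
  = −2·17 + 7·5
  = 7·22 − 9·17
  = −9·39 + 16·22
  = 16·958 − 393·39
  = −393·997 + 409·958
So 958⁻¹ ≡ 409 (mod 997).

409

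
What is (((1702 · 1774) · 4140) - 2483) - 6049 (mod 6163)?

5927

1702 · 1774 = 3019348 ≡ 5641 (mod 6163)
5641 · 4140 = 23353740 ≡ 2133 (mod 6163)
2133 - 2483 = -350 ≡ 5813 (mod 6163)
5813 - 6049 = -236 ≡ 5927 (mod 6163)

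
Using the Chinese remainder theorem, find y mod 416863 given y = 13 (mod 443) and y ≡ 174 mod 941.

126268

443⁻¹ mod 941: 443×633 ≡ 1 (mod 941), so 443⁻¹ ≡ 633.
y = 13 + 443×((174 − 13)×633 mod 941) = 13 + 443×285 = 126268.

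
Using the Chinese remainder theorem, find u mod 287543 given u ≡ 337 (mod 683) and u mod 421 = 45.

683⁻¹ mod 421: 683*233 ≡ 1 (mod 421), so 683⁻¹ ≡ 233.
u = 337 + 683*((45 − 337)*233 mod 421) = 337 + 683*166 = 113715.

113715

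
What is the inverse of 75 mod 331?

128

By the extended Euclidean algorithm:
331 = 4·75 + 31
75 = 2·31 + 13
31 = 2·13 + 5
13 = 2·5 + 3
5 = 1·3 + 2
3 = 1·2 + 1
2 = 2·1 + 0
gcd(75, 331) = 1, so the inverse exists.
Back-substitute for 1:
1 = 1·3 − 1·2
  = −1·5 + 2·3
  = 2·13 − 5·5
  = −5·31 + 12·13
  = 12·75 − 29·31
  = −29·331 + 128·75
So 75⁻¹ ≡ 128 (mod 331).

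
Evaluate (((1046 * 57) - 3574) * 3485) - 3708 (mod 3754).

2952

1046 * 57 = 59622 ≡ 3312 (mod 3754)
3312 - 3574 = -262 ≡ 3492 (mod 3754)
3492 * 3485 = 12169620 ≡ 2906 (mod 3754)
2906 - 3708 = -802 ≡ 2952 (mod 3754)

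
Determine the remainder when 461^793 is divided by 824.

533

By square-and-multiply:
793 in binary is 1100011001, i.e. 793 = 512 + 256 + 16 + 8 + 1.
461^1 ≡ 461 (mod 824)
461^2 ≡ 461^2 = 212521 ≡ 753 (mod 824)
461^4 ≡ 753^2 = 567009 ≡ 97 (mod 824)
461^8 ≡ 97^2 = 9409 ≡ 345 (mod 824)
461^16 ≡ 345^2 = 119025 ≡ 369 (mod 824)
461^32 ≡ 369^2 = 136161 ≡ 201 (mod 824)
461^64 ≡ 201^2 = 40401 ≡ 25 (mod 824)
461^128 ≡ 25^2 = 625 (mod 824)
461^256 ≡ 625^2 = 390625 ≡ 49 (mod 824)
461^512 ≡ 49^2 = 2401 ≡ 753 (mod 824)
461^793 = 461^512 × 461^256 × 461^16 × 461^8 × 461^1 ≡ 753 × 49 × 369 × 345 × 461 (mod 824).
Accumulate the product:
753 × 49 = 36897 ≡ 641
641 × 369 = 236529 ≡ 41
41 × 345 = 14145 ≡ 137
137 × 461 = 63157 ≡ 533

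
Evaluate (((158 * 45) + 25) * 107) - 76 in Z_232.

89

158 * 45 = 7110 ≡ 150 (mod 232)
150 + 25 = 175
175 * 107 = 18725 ≡ 165 (mod 232)
165 - 76 = 89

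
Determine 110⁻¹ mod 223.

223 = 2×110 + 3
110 = 36×3 + 2
3 = 1×2 + 1
2 = 2×1 + 0
gcd(110, 223) = 1, so the inverse exists.
Back-substitute for 1:
1 = 1×3 − 1×2
  = −1×110 + 37×3
  = 37×223 − 75×110
So 110⁻¹ ≡ −75 ≡ 148 (mod 223).

148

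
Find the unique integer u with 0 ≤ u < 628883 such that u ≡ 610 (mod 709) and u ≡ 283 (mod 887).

387015

709⁻¹ mod 887: 709·294 ≡ 1 (mod 887), so 709⁻¹ ≡ 294.
u = 610 + 709·((283 − 610)·294 mod 887) = 610 + 709·545 = 387015.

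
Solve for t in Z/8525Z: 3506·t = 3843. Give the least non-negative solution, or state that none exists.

5528

gcd(3506, 8525) = 1, so a unique solution mod 8525 exists.
3506⁻¹ ≡ 4671 (mod 8525).
t ≡ 4671·3843 ≡ 5528 (mod 8525).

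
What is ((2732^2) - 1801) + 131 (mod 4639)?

2642

(2732)^2 ≡ 4312 (mod 4639)
4312 - 1801 = 2511
2511 + 131 = 2642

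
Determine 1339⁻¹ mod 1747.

1109

1747 = 1*1339 + 408
1339 = 3*408 + 115
408 = 3*115 + 63
115 = 1*63 + 52
63 = 1*52 + 11
52 = 4*11 + 8
11 = 1*8 + 3
8 = 2*3 + 2
3 = 1*2 + 1
2 = 2*1 + 0
gcd(1339, 1747) = 1, so the inverse exists.
Bézout: 1 = 489*1747 − 638*1339.
So 1339⁻¹ ≡ −638 ≡ 1109 (mod 1747).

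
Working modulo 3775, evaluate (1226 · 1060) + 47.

1226 · 1060 = 1299560 ≡ 960 (mod 3775)
960 + 47 = 1007

1007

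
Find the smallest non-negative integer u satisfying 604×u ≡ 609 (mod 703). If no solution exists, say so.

356

gcd(604, 703) = 1, so a unique solution mod 703 exists.
604⁻¹ ≡ 71 (mod 703).
u ≡ 71×609 ≡ 356 (mod 703).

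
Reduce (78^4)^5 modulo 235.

121

(78)^4 ≡ 206 (mod 235)
(206)^5 ≡ 121 (mod 235)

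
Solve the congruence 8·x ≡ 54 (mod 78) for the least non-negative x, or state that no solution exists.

36

gcd(8, 78) = 2, and 2 | 54, so solutions exist.
Divide through by 2: 4·x ≡ 27 (mod 39).
4⁻¹ ≡ 10 (mod 39).
x ≡ 10·27 ≡ 36 (mod 39).
The smallest non-negative solution is x = 36.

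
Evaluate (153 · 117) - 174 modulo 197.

153 · 117 = 17901 ≡ 171 (mod 197)
171 - 174 = -3 ≡ 194 (mod 197)

194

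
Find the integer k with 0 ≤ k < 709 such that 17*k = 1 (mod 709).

Apply the Euclidean algorithm and back-substitute:
709 = 41·17 + 12
17 = 1·12 + 5
12 = 2·5 + 2
5 = 2·2 + 1
2 = 2·1 + 0
gcd(17, 709) = 1, so the inverse exists.
Bézout: 1 = −7·709 + 292·17.
So 17⁻¹ ≡ 292 (mod 709).

292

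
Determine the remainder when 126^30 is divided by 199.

30 in binary is 11110, i.e. 30 = 16 + 8 + 4 + 2.
126^1 ≡ 126 (mod 199)
126^2 ≡ 126^2 = 15876 ≡ 155 (mod 199)
126^4 ≡ 155^2 = 24025 ≡ 145 (mod 199)
126^8 ≡ 145^2 = 21025 ≡ 130 (mod 199)
126^16 ≡ 130^2 = 16900 ≡ 184 (mod 199)
126^30 = 126^16 × 126^8 × 126^4 × 126^2 ≡ 184 × 130 × 145 × 155 (mod 199).
Accumulate the product:
184 × 130 = 23920 ≡ 40
40 × 145 = 5800 ≡ 29
29 × 155 = 4495 ≡ 117

117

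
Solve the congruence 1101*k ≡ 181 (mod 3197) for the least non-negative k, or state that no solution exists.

2991

gcd(1101, 3197) = 1, so a unique solution mod 3197 exists.
1101⁻¹ ≡ 935 (mod 3197).
k ≡ 935*181 ≡ 2991 (mod 3197).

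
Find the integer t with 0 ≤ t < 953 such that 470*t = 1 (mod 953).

513

Apply the Euclidean algorithm and back-substitute:
953 = 2·470 + 13
470 = 36·13 + 2
13 = 6·2 + 1
2 = 2·1 + 0
gcd(470, 953) = 1, so the inverse exists.
Back-substitute for 1:
1 = 1·13 − 6·2
  = −6·470 + 217·13
  = 217·953 − 440·470
So 470⁻¹ ≡ −440 ≡ 513 (mod 953).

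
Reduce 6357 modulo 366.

6357 = 17×366 + 135, so 6357 ≡ 135 (mod 366).

135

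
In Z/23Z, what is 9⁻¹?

23 = 2·9 + 5
9 = 1·5 + 4
5 = 1·4 + 1
4 = 4·1 + 0
gcd(9, 23) = 1, so the inverse exists.
Bézout: 1 = 2·23 − 5·9.
So 9⁻¹ ≡ −5 ≡ 18 (mod 23).

18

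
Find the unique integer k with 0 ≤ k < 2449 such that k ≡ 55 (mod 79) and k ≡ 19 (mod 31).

608

79⁻¹ mod 31: 79×11 ≡ 1 (mod 31), so 79⁻¹ ≡ 11.
k = 55 + 79×((19 − 55)×11 mod 31) = 55 + 79×7 = 608.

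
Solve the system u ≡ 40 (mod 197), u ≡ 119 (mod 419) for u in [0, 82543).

21907

197⁻¹ mod 419: 197×134 ≡ 1 (mod 419), so 197⁻¹ ≡ 134.
u = 40 + 197×((119 − 40)×134 mod 419) = 40 + 197×111 = 21907.
Check: 21907 mod 197 = 40, 21907 mod 419 = 119. ✓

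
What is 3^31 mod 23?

3^1 ≡ 3 (mod 23)
3^2 ≡ 3^2 = 9 (mod 23)
3^4 ≡ 9^2 = 81 ≡ 12 (mod 23)
3^8 ≡ 12^2 = 144 ≡ 6 (mod 23)
3^16 ≡ 6^2 = 36 ≡ 13 (mod 23)
3^31 = 3^16 · 3^8 · 3^4 · 3^2 · 3^1 ≡ 13 · 6 · 12 · 9 · 3 (mod 23).
Accumulate the product:
13 · 6 = 78 ≡ 9
9 · 12 = 108 ≡ 16
16 · 9 = 144 ≡ 6
6 · 3 = 18

18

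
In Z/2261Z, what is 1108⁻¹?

1859

By the extended Euclidean algorithm:
2261 = 2*1108 + 45
1108 = 24*45 + 28
45 = 1*28 + 17
28 = 1*17 + 11
17 = 1*11 + 6
11 = 1*6 + 5
6 = 1*5 + 1
5 = 5*1 + 0
gcd(1108, 2261) = 1, so the inverse exists.
Back-substitute for 1:
1 = 1*6 − 1*5
  = −1*11 + 2*6
  = 2*17 − 3*11
  = −3*28 + 5*17
  = 5*45 − 8*28
  = −8*1108 + 197*45
  = 197*2261 − 402*1108
So 1108⁻¹ ≡ −402 ≡ 1859 (mod 2261).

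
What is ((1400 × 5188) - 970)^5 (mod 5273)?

1400 × 5188 = 7263200 ≡ 2279 (mod 5273)
2279 - 970 = 1309
(1309)^5 ≡ 2957 (mod 5273)

2957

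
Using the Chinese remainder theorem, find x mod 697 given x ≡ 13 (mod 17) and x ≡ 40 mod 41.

17⁻¹ mod 41: 17·29 ≡ 1 (mod 41), so 17⁻¹ ≡ 29.
x = 13 + 17·((40 − 13)·29 mod 41) = 13 + 17·4 = 81.

81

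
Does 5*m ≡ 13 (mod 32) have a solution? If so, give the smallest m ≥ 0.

9

gcd(5, 32) = 1, so a unique solution mod 32 exists.
5⁻¹ ≡ 13 (mod 32).
m ≡ 13*13 ≡ 9 (mod 32).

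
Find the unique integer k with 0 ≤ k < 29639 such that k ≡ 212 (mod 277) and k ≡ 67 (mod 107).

28743

277⁻¹ mod 107: 277·17 ≡ 1 (mod 107), so 277⁻¹ ≡ 17.
k = 212 + 277·((67 − 212)·17 mod 107) = 212 + 277·103 = 28743.
Check: 28743 mod 277 = 212, 28743 mod 107 = 67. ✓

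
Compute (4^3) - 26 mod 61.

38

(4)^3 ≡ 3 (mod 61)
3 - 26 = -23 ≡ 38 (mod 61)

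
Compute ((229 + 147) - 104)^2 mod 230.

229 + 147 = 376 ≡ 146 (mod 230)
146 - 104 = 42
(42)^2 ≡ 154 (mod 230)

154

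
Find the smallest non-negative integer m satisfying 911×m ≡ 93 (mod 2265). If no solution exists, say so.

gcd(911, 2265) = 1, so a unique solution mod 2265 exists.
911⁻¹ ≡ 1631 (mod 2265).
m ≡ 1631×93 ≡ 2193 (mod 2265).

2193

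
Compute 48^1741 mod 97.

Using repeated squaring:
1741 in binary is 11011001101, i.e. 1741 = 1024 + 512 + 128 + 64 + 8 + 4 + 1.
48^1 ≡ 48 (mod 97)
48^2 ≡ 48^2 = 2304 ≡ 73 (mod 97)
48^4 ≡ 73^2 = 5329 ≡ 91 (mod 97)
48^8 ≡ 91^2 = 8281 ≡ 36 (mod 97)
48^16 ≡ 36^2 = 1296 ≡ 35 (mod 97)
48^32 ≡ 35^2 = 1225 ≡ 61 (mod 97)
48^64 ≡ 61^2 = 3721 ≡ 35 (mod 97)
48^128 ≡ 35^2 = 1225 ≡ 61 (mod 97)
48^256 ≡ 61^2 = 3721 ≡ 35 (mod 97)
48^512 ≡ 35^2 = 1225 ≡ 61 (mod 97)
48^1024 ≡ 61^2 = 3721 ≡ 35 (mod 97)
48^1741 = 48^1024 · 48^512 · 48^128 · 48^64 · 48^8 · 48^4 · 48^1 ≡ 35 · 61 · 61 · 35 · 36 · 91 · 48 (mod 97).
Accumulate the product:
35 · 61 = 2135 ≡ 1
1 · 61 = 61
61 · 35 = 2135 ≡ 1
1 · 36 = 36
36 · 91 = 3276 ≡ 75
75 · 48 = 3600 ≡ 11

11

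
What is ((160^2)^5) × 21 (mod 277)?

(160)^2 ≡ 116 (mod 277)
(116)^5 ≡ 160 (mod 277)
160 × 21 = 3360 ≡ 36 (mod 277)

36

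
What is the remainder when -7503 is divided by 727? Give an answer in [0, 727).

-7503 = -11·727 + 494, so -7503 ≡ 494 (mod 727).

494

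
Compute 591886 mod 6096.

591886 = 97×6096 + 574, so 591886 ≡ 574 (mod 6096).

574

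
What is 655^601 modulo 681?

619

601 in binary is 1001011001, i.e. 601 = 512 + 64 + 16 + 8 + 1.
655^1 ≡ 655 (mod 681)
655^2 ≡ 655^2 = 429025 ≡ 676 (mod 681)
655^4 ≡ 676^2 = 456976 ≡ 25 (mod 681)
655^8 ≡ 25^2 = 625 (mod 681)
655^16 ≡ 625^2 = 390625 ≡ 412 (mod 681)
655^32 ≡ 412^2 = 169744 ≡ 175 (mod 681)
655^64 ≡ 175^2 = 30625 ≡ 661 (mod 681)
655^128 ≡ 661^2 = 436921 ≡ 400 (mod 681)
655^256 ≡ 400^2 = 160000 ≡ 646 (mod 681)
655^512 ≡ 646^2 = 417316 ≡ 544 (mod 681)
655^601 = 655^512 × 655^64 × 655^16 × 655^8 × 655^1 ≡ 544 × 661 × 412 × 625 × 655 (mod 681).
Accumulate the product:
544 × 661 = 359584 ≡ 16
16 × 412 = 6592 ≡ 463
463 × 625 = 289375 ≡ 631
631 × 655 = 413305 ≡ 619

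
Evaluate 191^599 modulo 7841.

599 in binary is 1001010111, i.e. 599 = 512 + 64 + 16 + 4 + 2 + 1.
191^1 ≡ 191 (mod 7841)
191^2 ≡ 191^2 = 36481 ≡ 5117 (mod 7841)
191^4 ≡ 5117^2 = 26183689 ≡ 2590 (mod 7841)
191^8 ≡ 2590^2 = 6708100 ≡ 4045 (mod 7841)
191^16 ≡ 4045^2 = 16362025 ≡ 5699 (mod 7841)
191^32 ≡ 5699^2 = 32478601 ≡ 1179 (mod 7841)
191^64 ≡ 1179^2 = 1390041 ≡ 2184 (mod 7841)
191^128 ≡ 2184^2 = 4769856 ≡ 2528 (mod 7841)
191^256 ≡ 2528^2 = 6390784 ≡ 369 (mod 7841)
191^512 ≡ 369^2 = 136161 ≡ 2864 (mod 7841)
191^599 = 191^512 × 191^64 × 191^16 × 191^4 × 191^2 × 191^1 ≡ 2864 × 2184 × 5699 × 2590 × 5117 × 191 (mod 7841).
Accumulate the product:
2864 × 2184 = 6254976 ≡ 5699
5699 × 5699 = 32478601 ≡ 1179
1179 × 2590 = 3053610 ≡ 3461
3461 × 5117 = 17709937 ≡ 4959
4959 × 191 = 947169 ≡ 6249

6249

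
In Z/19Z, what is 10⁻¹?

Apply the Euclidean algorithm and back-substitute:
19 = 1*10 + 9
10 = 1*9 + 1
9 = 9*1 + 0
gcd(10, 19) = 1, so the inverse exists.
Back-substitute for 1:
1 = 1*10 − 1*9
  = −1*19 + 2*10
So 10⁻¹ ≡ 2 (mod 19).

2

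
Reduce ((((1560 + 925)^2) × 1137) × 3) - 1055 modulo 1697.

1350

1560 + 925 = 2485 ≡ 788 (mod 1697)
(788)^2 ≡ 1539 (mod 1697)
1539 × 1137 = 1749843 ≡ 236 (mod 1697)
236 × 3 = 708
708 - 1055 = -347 ≡ 1350 (mod 1697)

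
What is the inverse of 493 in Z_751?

By the extended Euclidean algorithm:
751 = 1×493 + 258
493 = 1×258 + 235
258 = 1×235 + 23
235 = 10×23 + 5
23 = 4×5 + 3
5 = 1×3 + 2
3 = 1×2 + 1
2 = 2×1 + 0
gcd(493, 751) = 1, so the inverse exists.
Back-substitute for 1:
1 = 1×3 − 1×2
  = −1×5 + 2×3
  = 2×23 − 9×5
  = −9×235 + 92×23
  = 92×258 − 101×235
  = −101×493 + 193×258
  = 193×751 − 294×493
So 493⁻¹ ≡ −294 ≡ 457 (mod 751).

457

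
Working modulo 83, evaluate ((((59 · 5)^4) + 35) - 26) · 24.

59 · 5 = 295 ≡ 46 (mod 83)
(46)^4 ≡ 21 (mod 83)
21 + 35 = 56
56 - 26 = 30
30 · 24 = 720 ≡ 56 (mod 83)

56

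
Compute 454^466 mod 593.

By square-and-multiply:
454^1 ≡ 454 (mod 593)
454^2 ≡ 454^2 = 206116 ≡ 345 (mod 593)
454^4 ≡ 345^2 = 119025 ≡ 425 (mod 593)
454^8 ≡ 425^2 = 180625 ≡ 353 (mod 593)
454^16 ≡ 353^2 = 124609 ≡ 79 (mod 593)
454^32 ≡ 79^2 = 6241 ≡ 311 (mod 593)
454^64 ≡ 311^2 = 96721 ≡ 62 (mod 593)
454^128 ≡ 62^2 = 3844 ≡ 286 (mod 593)
454^256 ≡ 286^2 = 81796 ≡ 555 (mod 593)
454^466 = 454^256 * 454^128 * 454^64 * 454^16 * 454^2 ≡ 555 * 286 * 62 * 79 * 345 (mod 593).
Accumulate the product:
555 * 286 = 158730 ≡ 399
399 * 62 = 24738 ≡ 425
425 * 79 = 33575 ≡ 367
367 * 345 = 126615 ≡ 306

306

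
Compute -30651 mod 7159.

-30651 = -5*7159 + 5144, so -30651 ≡ 5144 (mod 7159).

5144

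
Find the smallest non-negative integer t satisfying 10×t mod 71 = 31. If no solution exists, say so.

67

gcd(10, 71) = 1, so a unique solution mod 71 exists.
10⁻¹ ≡ 64 (mod 71).
t ≡ 64×31 ≡ 67 (mod 71).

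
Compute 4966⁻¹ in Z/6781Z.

4431

By the extended Euclidean algorithm:
6781 = 1*4966 + 1815
4966 = 2*1815 + 1336
1815 = 1*1336 + 479
1336 = 2*479 + 378
479 = 1*378 + 101
378 = 3*101 + 75
101 = 1*75 + 26
75 = 2*26 + 23
26 = 1*23 + 3
23 = 7*3 + 2
3 = 1*2 + 1
2 = 2*1 + 0
gcd(4966, 6781) = 1, so the inverse exists.
Bézout: 1 = 1721*6781 − 2350*4966.
So 4966⁻¹ ≡ −2350 ≡ 4431 (mod 6781).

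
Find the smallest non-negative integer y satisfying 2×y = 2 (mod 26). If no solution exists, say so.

gcd(2, 26) = 2, and 2 | 2, so solutions exist.
Divide through by 2: 1×y mod 13 = 1.
1⁻¹ ≡ 1 (mod 13).
y ≡ 1×1 ≡ 1 (mod 13).
The smallest non-negative solution is y = 1.

1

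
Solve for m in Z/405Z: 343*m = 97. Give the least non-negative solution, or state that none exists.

gcd(343, 405) = 1, so a unique solution mod 405 exists.
343⁻¹ ≡ 307 (mod 405).
m ≡ 307*97 ≡ 214 (mod 405).

214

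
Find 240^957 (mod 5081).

957 in binary is 1110111101, i.e. 957 = 512 + 256 + 128 + 32 + 16 + 8 + 4 + 1.
240^1 ≡ 240 (mod 5081)
240^2 ≡ 240^2 = 57600 ≡ 1709 (mod 5081)
240^4 ≡ 1709^2 = 2920681 ≡ 4187 (mod 5081)
240^8 ≡ 4187^2 = 17530969 ≡ 1519 (mod 5081)
240^16 ≡ 1519^2 = 2307361 ≡ 587 (mod 5081)
240^32 ≡ 587^2 = 344569 ≡ 4142 (mod 5081)
240^64 ≡ 4142^2 = 17156164 ≡ 2708 (mod 5081)
240^128 ≡ 2708^2 = 7333264 ≡ 1381 (mod 5081)
240^256 ≡ 1381^2 = 1907161 ≡ 1786 (mod 5081)
240^512 ≡ 1786^2 = 3189796 ≡ 4009 (mod 5081)
240^957 = 240^512 · 240^256 · 240^128 · 240^32 · 240^16 · 240^8 · 240^4 · 240^1 ≡ 4009 · 1786 · 1381 · 4142 · 587 · 1519 · 4187 · 240 (mod 5081).
Accumulate the product:
4009 · 1786 = 7160074 ≡ 945
945 · 1381 = 1305045 ≡ 4309
4309 · 4142 = 17847878 ≡ 3406
3406 · 587 = 1999322 ≡ 2489
2489 · 1519 = 3780791 ≡ 527
527 · 4187 = 2206549 ≡ 1395
1395 · 240 = 334800 ≡ 4535

4535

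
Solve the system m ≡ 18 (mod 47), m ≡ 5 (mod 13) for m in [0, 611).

18

47⁻¹ mod 13: 47*5 ≡ 1 (mod 13), so 47⁻¹ ≡ 5.
m = 18 + 47*((5 − 18)*5 mod 13) = 18 + 47*0 = 18.
Check: 18 mod 47 = 18, 18 mod 13 = 5. ✓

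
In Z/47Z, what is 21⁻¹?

9

47 = 2·21 + 5
21 = 4·5 + 1
5 = 5·1 + 0
gcd(21, 47) = 1, so the inverse exists.
Back-substitute for 1:
1 = 1·21 − 4·5
  = −4·47 + 9·21
So 21⁻¹ ≡ 9 (mod 47).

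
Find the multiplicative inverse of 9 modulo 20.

9

By the extended Euclidean algorithm:
20 = 2·9 + 2
9 = 4·2 + 1
2 = 2·1 + 0
gcd(9, 20) = 1, so the inverse exists.
Back-substitute for 1:
1 = 1·9 − 4·2
  = −4·20 + 9·9
So 9⁻¹ ≡ 9 (mod 20).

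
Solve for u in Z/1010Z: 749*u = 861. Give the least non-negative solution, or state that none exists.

879

gcd(749, 1010) = 1, so a unique solution mod 1010 exists.
749⁻¹ ≡ 89 (mod 1010).
u ≡ 89*861 ≡ 879 (mod 1010).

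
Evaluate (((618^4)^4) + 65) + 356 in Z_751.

(618)^4 ≡ 326 (mod 751)
(326)^4 ≡ 278 (mod 751)
278 + 65 = 343
343 + 356 = 699

699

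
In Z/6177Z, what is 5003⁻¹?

4004

6177 = 1×5003 + 1174
5003 = 4×1174 + 307
1174 = 3×307 + 253
307 = 1×253 + 54
253 = 4×54 + 37
54 = 1×37 + 17
37 = 2×17 + 3
17 = 5×3 + 2
3 = 1×2 + 1
2 = 2×1 + 0
gcd(5003, 6177) = 1, so the inverse exists.
Back-substitute for 1:
1 = 1×3 − 1×2
  = −1×17 + 6×3
  = 6×37 − 13×17
  = −13×54 + 19×37
  = 19×253 − 89×54
  = −89×307 + 108×253
  = 108×1174 − 413×307
  = −413×5003 + 1760×1174
  = 1760×6177 − 2173×5003
So 5003⁻¹ ≡ −2173 ≡ 4004 (mod 6177).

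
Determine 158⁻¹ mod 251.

224

Apply the Euclidean algorithm and back-substitute:
251 = 1×158 + 93
158 = 1×93 + 65
93 = 1×65 + 28
65 = 2×28 + 9
28 = 3×9 + 1
9 = 9×1 + 0
gcd(158, 251) = 1, so the inverse exists.
Bézout: 1 = 17×251 − 27×158.
So 158⁻¹ ≡ −27 ≡ 224 (mod 251).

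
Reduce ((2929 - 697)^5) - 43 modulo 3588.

2929 - 697 = 2232
(2232)^5 ≡ 1680 (mod 3588)
1680 - 43 = 1637

1637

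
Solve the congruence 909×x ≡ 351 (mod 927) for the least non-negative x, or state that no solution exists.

gcd(909, 927) = 9, and 9 | 351, so solutions exist.
Divide through by 9: 101×x ≡ 39 mod 103.
101⁻¹ ≡ 51 (mod 103).
x ≡ 51×39 ≡ 32 (mod 103).
The smallest non-negative solution is x = 32.

32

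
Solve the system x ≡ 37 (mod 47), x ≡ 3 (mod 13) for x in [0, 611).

47⁻¹ mod 13: 47×5 ≡ 1 (mod 13), so 47⁻¹ ≡ 5.
x = 37 + 47×((3 − 37)×5 mod 13) = 37 + 47×12 = 601.

601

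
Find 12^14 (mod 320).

Compute successive squares:
12^1 ≡ 12 (mod 320)
12^2 ≡ 12^2 = 144 (mod 320)
12^4 ≡ 144^2 = 20736 ≡ 256 (mod 320)
12^8 ≡ 256^2 = 65536 ≡ 256 (mod 320)
12^14 = 12^8 * 12^4 * 12^2 ≡ 256 * 256 * 144 (mod 320).
Accumulate the product:
256 * 256 = 65536 ≡ 256
256 * 144 = 36864 ≡ 64

64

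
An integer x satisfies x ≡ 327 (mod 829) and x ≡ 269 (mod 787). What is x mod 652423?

829⁻¹ mod 787: 829*431 ≡ 1 (mod 787), so 829⁻¹ ≡ 431.
x = 327 + 829*((269 − 327)*431 mod 787) = 327 + 829*186 = 154521.
Check: 154521 mod 829 = 327, 154521 mod 787 = 269. ✓

154521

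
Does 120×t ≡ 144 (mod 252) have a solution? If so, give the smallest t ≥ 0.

18

gcd(120, 252) = 12, and 12 | 144, so solutions exist.
Divide through by 12: 10×t = 12 (mod 21).
10⁻¹ ≡ 19 (mod 21).
t ≡ 19×12 ≡ 18 (mod 21).
The smallest non-negative solution is t = 18.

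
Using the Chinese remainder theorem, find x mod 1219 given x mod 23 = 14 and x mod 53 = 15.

704

23⁻¹ mod 53: 23×30 ≡ 1 (mod 53), so 23⁻¹ ≡ 30.
x = 14 + 23×((15 − 14)×30 mod 53) = 14 + 23×30 = 704.
Check: 704 mod 23 = 14, 704 mod 53 = 15. ✓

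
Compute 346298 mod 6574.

346298 = 52*6574 + 4450, so 346298 ≡ 4450 (mod 6574).

4450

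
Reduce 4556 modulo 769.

711

4556 = 5*769 + 711, so 4556 ≡ 711 (mod 769).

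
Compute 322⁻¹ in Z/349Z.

By the extended Euclidean algorithm:
349 = 1·322 + 27
322 = 11·27 + 25
27 = 1·25 + 2
25 = 12·2 + 1
2 = 2·1 + 0
gcd(322, 349) = 1, so the inverse exists.
Bézout: 1 = −155·349 + 168·322.
So 322⁻¹ ≡ 168 (mod 349).

168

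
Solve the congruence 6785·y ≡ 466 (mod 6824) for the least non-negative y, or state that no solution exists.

338

gcd(6785, 6824) = 1, so a unique solution mod 6824 exists.
6785⁻¹ ≡ 6649 (mod 6824).
y ≡ 6649·466 ≡ 338 (mod 6824).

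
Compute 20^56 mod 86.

56 in binary is 111000, i.e. 56 = 32 + 16 + 8.
20^1 ≡ 20 (mod 86)
20^2 ≡ 20^2 = 400 ≡ 56 (mod 86)
20^4 ≡ 56^2 = 3136 ≡ 40 (mod 86)
20^8 ≡ 40^2 = 1600 ≡ 52 (mod 86)
20^16 ≡ 52^2 = 2704 ≡ 38 (mod 86)
20^32 ≡ 38^2 = 1444 ≡ 68 (mod 86)
20^56 = 20^32 × 20^16 × 20^8 ≡ 68 × 38 × 52 (mod 86).
Accumulate the product:
68 × 38 = 2584 ≡ 4
4 × 52 = 208 ≡ 36

36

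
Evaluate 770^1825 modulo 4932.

1825 in binary is 11100100001, i.e. 1825 = 1024 + 512 + 256 + 32 + 1.
770^1 ≡ 770 (mod 4932)
770^2 ≡ 770^2 = 592900 ≡ 1060 (mod 4932)
770^4 ≡ 1060^2 = 1123600 ≡ 4036 (mod 4932)
770^8 ≡ 4036^2 = 16289296 ≡ 3832 (mod 4932)
770^16 ≡ 3832^2 = 14684224 ≡ 1660 (mod 4932)
770^32 ≡ 1660^2 = 2755600 ≡ 3544 (mod 4932)
770^64 ≡ 3544^2 = 12559936 ≡ 3064 (mod 4932)
770^128 ≡ 3064^2 = 9388096 ≡ 2500 (mod 4932)
770^256 ≡ 2500^2 = 6250000 ≡ 1156 (mod 4932)
770^512 ≡ 1156^2 = 1336336 ≡ 4696 (mod 4932)
770^1024 ≡ 4696^2 = 22052416 ≡ 1444 (mod 4932)
770^1825 = 770^1024 × 770^512 × 770^256 × 770^32 × 770^1 ≡ 1444 × 4696 × 1156 × 3544 × 770 (mod 4932).
Accumulate the product:
1444 × 4696 = 6781024 ≡ 4456
4456 × 1156 = 5151136 ≡ 2128
2128 × 3544 = 7541632 ≡ 604
604 × 770 = 465080 ≡ 1472

1472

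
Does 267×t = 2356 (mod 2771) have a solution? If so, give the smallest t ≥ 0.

1358

gcd(267, 2771) = 1, so a unique solution mod 2771 exists.
267⁻¹ ≡ 384 (mod 2771).
t ≡ 384×2356 ≡ 1358 (mod 2771).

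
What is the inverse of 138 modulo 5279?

2563

5279 = 38×138 + 35
138 = 3×35 + 33
35 = 1×33 + 2
33 = 16×2 + 1
2 = 2×1 + 0
gcd(138, 5279) = 1, so the inverse exists.
Bézout: 1 = −67×5279 + 2563×138.
So 138⁻¹ ≡ 2563 (mod 5279).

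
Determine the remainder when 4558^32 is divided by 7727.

Using repeated squaring:
4558^1 ≡ 4558 (mod 7727)
4558^2 ≡ 4558^2 = 20775364 ≡ 5188 (mod 7727)
4558^4 ≡ 5188^2 = 26915344 ≡ 2203 (mod 7727)
4558^8 ≡ 2203^2 = 4853209 ≡ 653 (mod 7727)
4558^16 ≡ 653^2 = 426409 ≡ 1424 (mod 7727)
4558^32 ≡ 1424^2 = 2027776 ≡ 3302 (mod 7727)
So 4558^32 ≡ 3302 (mod 7727).

3302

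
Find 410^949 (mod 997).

472

410^1 ≡ 410 (mod 997)
410^2 ≡ 410^2 = 168100 ≡ 604 (mod 997)
410^4 ≡ 604^2 = 364816 ≡ 911 (mod 997)
410^8 ≡ 911^2 = 829921 ≡ 417 (mod 997)
410^16 ≡ 417^2 = 173889 ≡ 411 (mod 997)
410^32 ≡ 411^2 = 168921 ≡ 428 (mod 997)
410^64 ≡ 428^2 = 183184 ≡ 733 (mod 997)
410^128 ≡ 733^2 = 537289 ≡ 903 (mod 997)
410^256 ≡ 903^2 = 815409 ≡ 860 (mod 997)
410^512 ≡ 860^2 = 739600 ≡ 823 (mod 997)
410^949 = 410^512 * 410^256 * 410^128 * 410^32 * 410^16 * 410^4 * 410^1 ≡ 823 * 860 * 903 * 428 * 411 * 911 * 410 (mod 997).
Accumulate the product:
823 * 860 = 707780 ≡ 907
907 * 903 = 819021 ≡ 484
484 * 428 = 207152 ≡ 773
773 * 411 = 317703 ≡ 657
657 * 911 = 598527 ≡ 327
327 * 410 = 134070 ≡ 472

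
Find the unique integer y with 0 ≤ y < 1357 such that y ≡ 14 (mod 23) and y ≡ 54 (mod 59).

23⁻¹ mod 59: 23×18 ≡ 1 (mod 59), so 23⁻¹ ≡ 18.
y = 14 + 23×((54 − 14)×18 mod 59) = 14 + 23×12 = 290.

290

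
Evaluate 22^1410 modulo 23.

By square-and-multiply:
22^1 ≡ 22 (mod 23)
22^2 ≡ 22^2 = 484 ≡ 1 (mod 23)
22^4 ≡ 1^2 = 1 (mod 23)
22^8 ≡ 1^2 = 1 (mod 23)
22^16 ≡ 1^2 = 1 (mod 23)
22^32 ≡ 1^2 = 1 (mod 23)
22^64 ≡ 1^2 = 1 (mod 23)
22^128 ≡ 1^2 = 1 (mod 23)
22^256 ≡ 1^2 = 1 (mod 23)
22^512 ≡ 1^2 = 1 (mod 23)
22^1024 ≡ 1^2 = 1 (mod 23)
22^1410 = 22^1024 × 22^256 × 22^128 × 22^2 ≡ 1 × 1 × 1 × 1 (mod 23).
Accumulate the product:
1 × 1 = 1
1 × 1 = 1
1 × 1 = 1

1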